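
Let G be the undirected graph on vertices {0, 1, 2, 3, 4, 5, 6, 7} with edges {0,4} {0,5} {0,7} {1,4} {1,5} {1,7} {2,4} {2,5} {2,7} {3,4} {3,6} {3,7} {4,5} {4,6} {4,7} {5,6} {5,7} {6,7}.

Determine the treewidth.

3

A width-3 tree decomposition is:
Bags: B1 = {0, 4, 5, 7}  B2 = {4, 5, 6, 7}  B3 = {3, 4, 6, 7}  B4 = {1, 4, 5, 7}  B5 = {2, 4, 5, 7}
Tree: B1–B2, B2–B3, B2–B4, B4–B5
Every bag has size at most 4, so the width is 4 − 1 = 3 and tw(G) ≤ 3. For the lower bound, the 4 vertices {3, 4, 6, 7} are pairwise adjacent, and any tree decomposition puts a clique entirely inside one bag — forcing width ≥ 3. Combining the bounds, tw(G) = 3.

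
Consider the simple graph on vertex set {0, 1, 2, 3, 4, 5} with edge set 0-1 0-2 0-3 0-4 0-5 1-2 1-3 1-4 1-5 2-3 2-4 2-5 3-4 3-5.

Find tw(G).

A width-4 tree decomposition is:
Bags: B1 = {0, 1, 2, 3, 4}  B2 = {0, 1, 2, 3, 5}
Tree: B1–B2
The largest bag has 5 vertices, giving width 4; this decomposition certifies tw(G) ≤ 4. For the lower bound, the 5 vertices {0, 1, 2, 3, 4} are pairwise adjacent, and any tree decomposition puts a clique entirely inside one bag — forcing width ≥ 4. Hence tw(G) = 4 exactly.

4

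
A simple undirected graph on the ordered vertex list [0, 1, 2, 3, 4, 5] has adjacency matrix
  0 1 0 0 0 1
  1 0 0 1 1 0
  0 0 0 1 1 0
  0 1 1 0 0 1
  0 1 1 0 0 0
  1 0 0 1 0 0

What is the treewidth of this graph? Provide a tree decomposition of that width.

Every bag has size at most 3, so the width is 3 − 1 = 2 and tw(G) ≤ 2. For the lower bound, G contains the cycle 0–5–3–1–0, so G is not a forest; only forests have treewidth ≤ 1, hence tw(G) ≥ 2. Therefore the treewidth is 2.

Treewidth 2.
One such decomposition:
Bags: B1 = {0, 1, 5}  B2 = {1, 3, 5}  B3 = {1, 3, 4}  B4 = {2, 3, 4}
Tree: B1–B2, B2–B3, B3–B4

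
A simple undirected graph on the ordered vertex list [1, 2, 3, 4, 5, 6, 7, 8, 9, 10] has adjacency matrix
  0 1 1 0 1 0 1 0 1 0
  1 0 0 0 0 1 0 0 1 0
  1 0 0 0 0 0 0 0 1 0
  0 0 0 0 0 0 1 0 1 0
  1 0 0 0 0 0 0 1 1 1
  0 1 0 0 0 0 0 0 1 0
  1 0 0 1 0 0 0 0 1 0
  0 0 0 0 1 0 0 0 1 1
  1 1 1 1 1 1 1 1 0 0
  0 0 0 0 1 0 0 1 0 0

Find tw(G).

A width-2 tree decomposition is:
Bags: B1 = {1, 5, 9}  B2 = {1, 7, 9}  B3 = {5, 8, 9}  B4 = {5, 8, 10}  B5 = {1, 2, 9}  B6 = {2, 6, 9}  B7 = {4, 7, 9}  B8 = {1, 3, 9}
Tree: B1–B2, B1–B3, B3–B4, B2–B5, B5–B6, B2–B7, B1–B8
The largest bag has 3 vertices, giving width 2; this decomposition certifies tw(G) ≤ 2. Conversely, {5, 8, 9} is a clique of size 3, and the vertices of any clique must share a bag in every tree decomposition; so some bag has ≥ 3 vertices and tw(G) ≥ 2. Combining the bounds, tw(G) = 2.

2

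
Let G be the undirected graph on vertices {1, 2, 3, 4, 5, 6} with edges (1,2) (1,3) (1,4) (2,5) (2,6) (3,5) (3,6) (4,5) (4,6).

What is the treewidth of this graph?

A width-3 tree decomposition is:
Bags: B1 = {2, 3, 4, 5}  B2 = {1, 2, 3, 4}  B3 = {2, 3, 4, 6}
Tree: B1–B2, B2–B3
Every bag has size at most 4, so the width is 4 − 1 = 3 and tw(G) ≤ 3. For the lower bound: the 4 vertex sets {4,5}, {1,3}, {2}, {6} are disjoint, each induces a connected subgraph, and every pair is joined by at least one edge of G. Contracting each set to a single vertex therefore yields K_{4} as a minor, and since treewidth is minor-monotone, tw(G) ≥ tw(K_{4}) = 3. Hence tw(G) = 3 exactly.

3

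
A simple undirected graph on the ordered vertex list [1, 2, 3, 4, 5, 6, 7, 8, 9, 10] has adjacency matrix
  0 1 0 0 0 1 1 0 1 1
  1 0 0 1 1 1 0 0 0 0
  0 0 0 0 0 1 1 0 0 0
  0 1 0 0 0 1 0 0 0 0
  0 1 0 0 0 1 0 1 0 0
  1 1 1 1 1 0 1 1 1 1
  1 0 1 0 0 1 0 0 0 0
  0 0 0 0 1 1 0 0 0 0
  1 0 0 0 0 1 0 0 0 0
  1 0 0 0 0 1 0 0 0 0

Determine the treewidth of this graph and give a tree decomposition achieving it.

Treewidth 2.
Bags: B1 = {1, 2, 6}  B2 = {1, 6, 7}  B3 = {1, 6, 9}  B4 = {1, 6, 10}  B5 = {2, 5, 6}  B6 = {3, 6, 7}  B7 = {2, 4, 6}  B8 = {5, 6, 8}
Tree: B1–B2, B1–B3, B2–B4, B1–B5, B2–B6, B1–B7, B5–B8

Each bag holds 3 vertices, so the decomposition has width 2, which upper-bounds the treewidth. On the other hand G contains the 3-clique {1, 6, 9}. A clique must lie in a single bag of any decomposition, so no decomposition can have width below 2. Therefore the treewidth is 2.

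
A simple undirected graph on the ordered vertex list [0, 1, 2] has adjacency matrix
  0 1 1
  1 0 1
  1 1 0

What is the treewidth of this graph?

A width-2 tree decomposition is:
Bags: B1 = {0, 1, 2}
Tree: (single bag)
With just one bag of size 3, the width is 3 − 1 = 2, so tw(G) ≤ 2. On the other hand G contains the 3-clique {0, 1, 2}. A clique must lie in a single bag of any decomposition, so no decomposition can have width below 2. Therefore the treewidth is 2.

2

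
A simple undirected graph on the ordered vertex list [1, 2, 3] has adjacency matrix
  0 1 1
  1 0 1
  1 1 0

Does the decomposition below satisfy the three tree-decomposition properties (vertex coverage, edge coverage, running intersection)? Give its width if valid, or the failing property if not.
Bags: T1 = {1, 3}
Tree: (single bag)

No — vertex 2 appears in no bag.

A tree decomposition must satisfy three properties: every vertex lies in some bag; for every edge, both endpoints lie together in some bag; and for every vertex, the bags containing it form a connected subtree. Here vertex 2 appears in no bag, so the decomposition is invalid.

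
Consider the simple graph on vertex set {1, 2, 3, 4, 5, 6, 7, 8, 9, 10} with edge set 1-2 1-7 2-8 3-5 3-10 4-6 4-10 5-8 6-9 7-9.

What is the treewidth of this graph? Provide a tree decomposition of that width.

Treewidth 2.
Bags: B1 = {1, 2, 8}  B2 = {1, 7, 8}  B3 = {7, 8, 9}  B4 = {6, 8, 9}  B5 = {4, 6, 8}  B6 = {4, 8, 10}  B7 = {3, 8, 10}  B8 = {3, 5, 8}
Tree: B1–B2, B2–B3, B3–B4, B4–B5, B5–B6, B6–B7, B7–B8

Each bag holds 3 vertices, so the decomposition has width 2, which upper-bounds the treewidth. For the lower bound, G contains the cycle 8–2–1–7–9–6–4–10–3–5–8, so G is not a forest; only forests have treewidth ≤ 1, hence tw(G) ≥ 2. Combining the bounds, tw(G) = 2.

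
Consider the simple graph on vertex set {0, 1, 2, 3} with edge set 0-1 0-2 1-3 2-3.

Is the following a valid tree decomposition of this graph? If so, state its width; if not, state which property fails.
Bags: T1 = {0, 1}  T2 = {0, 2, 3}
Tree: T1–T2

No — edge (3,1) lies in no bag.

A tree decomposition must satisfy three properties: every vertex lies in some bag; for every edge, both endpoints lie together in some bag; and for every vertex, the bags containing it form a connected subtree. Here edge (3,1) lies in no bag, so the decomposition is invalid.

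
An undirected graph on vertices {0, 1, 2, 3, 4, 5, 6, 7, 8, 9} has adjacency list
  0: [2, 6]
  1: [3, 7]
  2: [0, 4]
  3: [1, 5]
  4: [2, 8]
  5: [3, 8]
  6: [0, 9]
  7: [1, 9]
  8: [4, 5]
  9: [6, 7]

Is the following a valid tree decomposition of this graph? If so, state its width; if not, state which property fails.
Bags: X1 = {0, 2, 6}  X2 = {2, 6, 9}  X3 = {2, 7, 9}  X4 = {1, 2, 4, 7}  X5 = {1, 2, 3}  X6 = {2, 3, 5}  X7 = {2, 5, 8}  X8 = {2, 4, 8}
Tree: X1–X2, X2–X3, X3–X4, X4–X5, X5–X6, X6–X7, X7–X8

No — bags containing vertex 4 are not connected in the tree.

A tree decomposition must satisfy three properties: every vertex lies in some bag; for every edge, both endpoints lie together in some bag; and for every vertex, the bags containing it form a connected subtree. Here bags containing vertex 4 are not connected in the tree, so the decomposition is invalid.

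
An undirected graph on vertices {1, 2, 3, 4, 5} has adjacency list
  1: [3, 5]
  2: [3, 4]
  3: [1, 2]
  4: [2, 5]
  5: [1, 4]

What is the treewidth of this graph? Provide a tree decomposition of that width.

Treewidth 2.
Bags: B1 = {2, 4, 5}  B2 = {1, 2, 5}  B3 = {1, 2, 3}
Tree: B1–B2, B2–B3

The largest bag has 3 vertices, giving width 2; this decomposition certifies tw(G) ≤ 2. The edges 2–4–5–1–3–2 form a cycle, so G is not a tree and its treewidth is at least 2. Combining the bounds, tw(G) = 2.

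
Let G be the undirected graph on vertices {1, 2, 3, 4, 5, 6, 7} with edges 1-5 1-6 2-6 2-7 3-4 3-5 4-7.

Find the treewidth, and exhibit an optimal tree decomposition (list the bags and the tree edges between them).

Treewidth 2.
One optimal decomposition is:
Bags: B1 = {1, 2, 6}  B2 = {1, 2, 5}  B3 = {2, 3, 5}  B4 = {2, 3, 4}  B5 = {2, 4, 7}
Tree: B1–B2, B2–B3, B3–B4, B4–B5

Each bag holds 3 vertices, so the decomposition has width 2, which upper-bounds the treewidth. For the lower bound, G contains the cycle 2–6–1–5–3–4–7–2, so G is not a forest; only forests have treewidth ≤ 1, hence tw(G) ≥ 2. Combining the bounds, tw(G) = 2.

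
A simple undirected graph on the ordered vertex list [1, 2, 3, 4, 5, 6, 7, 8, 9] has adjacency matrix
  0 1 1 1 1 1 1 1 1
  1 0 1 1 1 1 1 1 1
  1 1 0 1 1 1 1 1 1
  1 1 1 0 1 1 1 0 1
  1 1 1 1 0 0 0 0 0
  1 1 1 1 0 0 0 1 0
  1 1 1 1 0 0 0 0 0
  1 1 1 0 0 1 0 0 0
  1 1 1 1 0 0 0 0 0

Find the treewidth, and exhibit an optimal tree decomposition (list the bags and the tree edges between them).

Every bag has size at most 5, so the width is 5 − 1 = 4 and tw(G) ≤ 4. On the other hand G contains the 5-clique {1, 2, 3, 6, 8}. A clique must lie in a single bag of any decomposition, so no decomposition can have width below 4. The upper and lower bounds meet at 4, so that is the treewidth.

Treewidth 4.
One such decomposition:
Bags: B1 = {1, 2, 3, 4, 6}  B2 = {1, 2, 3, 4, 7}  B3 = {1, 2, 3, 4, 9}  B4 = {1, 2, 3, 6, 8}  B5 = {1, 2, 3, 4, 5}
Tree: B1–B2, B1–B3, B1–B4, B3–B5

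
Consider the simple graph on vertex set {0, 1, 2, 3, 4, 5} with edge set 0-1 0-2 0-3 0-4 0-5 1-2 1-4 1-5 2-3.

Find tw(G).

2

A width-2 tree decomposition is:
Bags: B1 = {0, 1, 5}  B2 = {0, 1, 4}  B3 = {0, 1, 2}  B4 = {0, 2, 3}
Tree: B1–B2, B2–B3, B3–B4
The largest bag has 3 vertices, giving width 2; this decomposition certifies tw(G) ≤ 2. For the lower bound, the 3 vertices {0, 1, 2} are pairwise adjacent, and any tree decomposition puts a clique entirely inside one bag — forcing width ≥ 2. Combining the bounds, tw(G) = 2.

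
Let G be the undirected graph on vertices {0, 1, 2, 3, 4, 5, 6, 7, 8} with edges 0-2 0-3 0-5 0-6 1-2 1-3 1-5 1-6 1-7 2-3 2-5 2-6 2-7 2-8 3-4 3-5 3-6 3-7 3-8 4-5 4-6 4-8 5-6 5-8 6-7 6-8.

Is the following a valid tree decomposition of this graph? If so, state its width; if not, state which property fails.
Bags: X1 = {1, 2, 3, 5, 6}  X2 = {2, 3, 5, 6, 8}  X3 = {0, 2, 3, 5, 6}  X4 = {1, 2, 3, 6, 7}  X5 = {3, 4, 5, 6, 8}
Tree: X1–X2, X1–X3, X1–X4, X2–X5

Every vertex of G appears in some bag (union = {0, 1, 2, 3, 4, 5, 6, 7, 8}); every edge is covered by a bag; and for each vertex v the set of bags containing v is connected in the bag tree. The decomposition is therefore valid. The largest bag has 5 vertices, so the width is 4.

Yes; width 4.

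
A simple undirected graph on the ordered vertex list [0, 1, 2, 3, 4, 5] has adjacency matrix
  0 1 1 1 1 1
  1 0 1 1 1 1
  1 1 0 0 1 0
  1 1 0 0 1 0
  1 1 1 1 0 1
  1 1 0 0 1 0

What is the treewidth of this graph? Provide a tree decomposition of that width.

Each bag holds 4 vertices, so the decomposition has width 3, which upper-bounds the treewidth. On the other hand G contains the 4-clique {0, 1, 2, 4}. A clique must lie in a single bag of any decomposition, so no decomposition can have width below 3. Therefore the treewidth is 3.

Treewidth 3.
One optimal decomposition is:
Bags: B1 = {0, 1, 4, 5}  B2 = {0, 1, 3, 4}  B3 = {0, 1, 2, 4}
Tree: B1–B2, B1–B3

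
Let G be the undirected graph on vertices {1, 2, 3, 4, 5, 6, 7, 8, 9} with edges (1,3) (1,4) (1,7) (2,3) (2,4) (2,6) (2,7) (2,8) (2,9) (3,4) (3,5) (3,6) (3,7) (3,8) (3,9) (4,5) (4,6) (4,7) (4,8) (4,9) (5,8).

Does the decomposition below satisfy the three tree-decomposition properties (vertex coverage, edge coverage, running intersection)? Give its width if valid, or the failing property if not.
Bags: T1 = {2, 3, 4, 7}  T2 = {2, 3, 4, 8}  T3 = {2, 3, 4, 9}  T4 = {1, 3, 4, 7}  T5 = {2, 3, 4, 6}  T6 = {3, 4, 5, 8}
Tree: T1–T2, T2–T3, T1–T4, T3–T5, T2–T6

Checking the three conditions: (i) the bags cover all of {1, 2, 3, 4, 5, 6, 7, 8, 9}; (ii) for each edge, some bag contains both endpoints; (iii) the bags containing any fixed vertex form a subtree. All hold, so the decomposition is valid with width 4 − 1 = 3.

Yes; width 3.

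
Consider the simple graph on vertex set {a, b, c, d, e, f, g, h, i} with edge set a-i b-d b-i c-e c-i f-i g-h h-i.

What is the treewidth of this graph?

1

A width-1 tree decomposition is:
Bags: B1 = {a, i}  B2 = {b, i}  B3 = {c, i}  B4 = {b, d}  B5 = {h, i}  B6 = {f, i}  B7 = {c, e}  B8 = {g, h}
Tree: B1–B2, B2–B3, B2–B4, B2–B5, B2–B6, B3–B7, B5–B8
Every bag has size at most 2, so the width is 2 − 1 = 1 and tw(G) ≤ 1. Any graph with an edge has treewidth ≥ 1, and G has the edge a–i. The upper and lower bounds meet at 1, so that is the treewidth.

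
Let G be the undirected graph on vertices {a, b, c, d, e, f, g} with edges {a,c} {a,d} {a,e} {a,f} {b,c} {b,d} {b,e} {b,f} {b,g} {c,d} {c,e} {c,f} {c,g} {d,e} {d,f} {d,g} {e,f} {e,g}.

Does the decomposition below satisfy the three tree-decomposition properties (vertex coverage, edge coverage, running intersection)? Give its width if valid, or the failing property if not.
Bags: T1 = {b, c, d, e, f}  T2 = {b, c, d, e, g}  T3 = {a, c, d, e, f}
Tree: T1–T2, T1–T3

Yes; width 4.

Checking the three conditions: (i) the bags cover all of {a, b, c, d, e, f, g}; (ii) for each edge, some bag contains both endpoints; (iii) the bags containing any fixed vertex form a subtree. All hold, so the decomposition is valid with width 5 − 1 = 4.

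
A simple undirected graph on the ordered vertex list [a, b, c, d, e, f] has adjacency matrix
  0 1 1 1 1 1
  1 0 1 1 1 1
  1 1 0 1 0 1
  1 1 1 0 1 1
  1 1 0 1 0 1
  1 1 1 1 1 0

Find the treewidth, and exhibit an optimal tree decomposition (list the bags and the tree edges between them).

The largest bag has 5 vertices, giving width 4; this decomposition certifies tw(G) ≤ 4. For the lower bound, the 5 vertices {a, b, d, e, f} are pairwise adjacent, and any tree decomposition puts a clique entirely inside one bag — forcing width ≥ 4. Therefore the treewidth is 4.

Treewidth 4.
Bags: B1 = {a, b, d, e, f}  B2 = {a, b, c, d, f}
Tree: B1–B2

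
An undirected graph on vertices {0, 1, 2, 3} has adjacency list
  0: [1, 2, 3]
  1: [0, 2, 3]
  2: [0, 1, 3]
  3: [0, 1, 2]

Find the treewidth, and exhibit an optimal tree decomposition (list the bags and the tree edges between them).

A single bag containing all 4 vertices is trivially a valid decomposition of width 3. Conversely, {0, 1, 2, 3} is a clique of size 4, and the vertices of any clique must share a bag in every tree decomposition; so some bag has ≥ 4 vertices and tw(G) ≥ 3. The upper and lower bounds meet at 3, so that is the treewidth.

Treewidth 3.
One such decomposition:
Bags: B1 = {0, 1, 2, 3}
Tree: (single bag)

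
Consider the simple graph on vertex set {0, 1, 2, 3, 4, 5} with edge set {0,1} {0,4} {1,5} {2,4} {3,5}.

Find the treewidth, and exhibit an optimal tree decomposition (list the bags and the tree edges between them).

Treewidth 1.
One optimal decomposition is:
Bags: B1 = {2, 4}  B2 = {0, 4}  B3 = {0, 1}  B4 = {1, 5}  B5 = {3, 5}
Tree: B1–B2, B2–B3, B3–B4, B4–B5

The largest bag has 2 vertices, giving width 1; this decomposition certifies tw(G) ≤ 1. Any graph with an edge has treewidth ≥ 1, and G has the edge 2–4. Therefore the treewidth is 1.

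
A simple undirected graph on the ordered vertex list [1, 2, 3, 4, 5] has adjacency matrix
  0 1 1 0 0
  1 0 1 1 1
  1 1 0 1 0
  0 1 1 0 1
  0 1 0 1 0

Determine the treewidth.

A width-2 tree decomposition is:
Bags: B1 = {2, 4, 5}  B2 = {2, 3, 4}  B3 = {1, 2, 3}
Tree: B1–B2, B2–B3
Each bag holds 3 vertices, so the decomposition has width 2, which upper-bounds the treewidth. For the lower bound, the 3 vertices {1, 2, 3} are pairwise adjacent, and any tree decomposition puts a clique entirely inside one bag — forcing width ≥ 2. Combining the bounds, tw(G) = 2.

2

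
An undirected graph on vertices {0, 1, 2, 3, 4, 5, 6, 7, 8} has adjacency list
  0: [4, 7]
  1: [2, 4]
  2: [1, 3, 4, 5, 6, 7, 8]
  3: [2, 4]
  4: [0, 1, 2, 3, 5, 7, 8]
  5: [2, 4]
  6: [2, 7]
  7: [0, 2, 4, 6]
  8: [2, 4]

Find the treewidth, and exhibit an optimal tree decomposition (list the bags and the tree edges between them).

Every bag has size at most 3, so the width is 3 − 1 = 2 and tw(G) ≤ 2. On the other hand G contains the 3-clique {0, 4, 7}. A clique must lie in a single bag of any decomposition, so no decomposition can have width below 2. Combining the bounds, tw(G) = 2.

Treewidth 2.
Bags: B1 = {2, 4, 5}  B2 = {1, 2, 4}  B3 = {2, 4, 7}  B4 = {2, 6, 7}  B5 = {0, 4, 7}  B6 = {2, 4, 8}  B7 = {2, 3, 4}
Tree: B1–B2, B2–B3, B3–B4, B3–B5, B2–B6, B6–B7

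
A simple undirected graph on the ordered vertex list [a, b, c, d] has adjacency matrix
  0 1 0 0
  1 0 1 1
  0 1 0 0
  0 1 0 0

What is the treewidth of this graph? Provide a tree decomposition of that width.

Treewidth 1.
One optimal decomposition is:
Bags: B1 = {b, c}  B2 = {b, d}  B3 = {a, b}
Tree: B1–B2, B1–B3

Every bag has size at most 2, so the width is 2 − 1 = 1 and tw(G) ≤ 1. G has an edge, so its treewidth is at least 1. Combining the bounds, tw(G) = 1.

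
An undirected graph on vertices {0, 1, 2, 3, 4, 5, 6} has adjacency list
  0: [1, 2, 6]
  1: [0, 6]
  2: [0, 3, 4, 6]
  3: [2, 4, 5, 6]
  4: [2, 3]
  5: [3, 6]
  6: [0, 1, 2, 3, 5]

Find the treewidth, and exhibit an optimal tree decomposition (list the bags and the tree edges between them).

Each bag holds 3 vertices, so the decomposition has width 2, which upper-bounds the treewidth. On the other hand G contains the 3-clique {2, 3, 4}. A clique must lie in a single bag of any decomposition, so no decomposition can have width below 2. Combining the bounds, tw(G) = 2.

Treewidth 2.
One optimal decomposition is:
Bags: B1 = {2, 3, 6}  B2 = {0, 2, 6}  B3 = {2, 3, 4}  B4 = {0, 1, 6}  B5 = {3, 5, 6}
Tree: B1–B2, B1–B3, B2–B4, B1–B5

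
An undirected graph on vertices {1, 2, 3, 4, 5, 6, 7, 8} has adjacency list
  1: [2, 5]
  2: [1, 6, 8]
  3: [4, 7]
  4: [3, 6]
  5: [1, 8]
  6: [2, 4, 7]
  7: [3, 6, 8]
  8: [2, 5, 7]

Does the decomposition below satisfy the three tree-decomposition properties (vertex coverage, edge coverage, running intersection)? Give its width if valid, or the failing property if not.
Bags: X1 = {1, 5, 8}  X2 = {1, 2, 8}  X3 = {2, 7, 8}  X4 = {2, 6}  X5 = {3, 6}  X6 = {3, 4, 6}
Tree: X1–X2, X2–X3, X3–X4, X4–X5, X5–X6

No — edge (7,6) lies in no bag.

A tree decomposition must satisfy three properties: every vertex lies in some bag; for every edge, both endpoints lie together in some bag; and for every vertex, the bags containing it form a connected subtree. Here edge (7,6) lies in no bag, so the decomposition is invalid.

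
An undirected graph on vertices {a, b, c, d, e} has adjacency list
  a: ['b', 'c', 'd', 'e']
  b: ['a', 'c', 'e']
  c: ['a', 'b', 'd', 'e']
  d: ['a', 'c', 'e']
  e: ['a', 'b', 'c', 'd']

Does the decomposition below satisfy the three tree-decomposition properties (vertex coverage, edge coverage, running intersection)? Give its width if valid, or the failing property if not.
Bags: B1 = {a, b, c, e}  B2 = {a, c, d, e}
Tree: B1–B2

Vertex coverage: the bags together contain {a, b, c, d, e}, the full vertex set. Edge coverage: each edge of G has both endpoints in at least one bag. Running intersection: for every vertex, the bags containing it form a connected subtree. All three properties hold, so this is a valid tree decomposition of width max|bag| − 1 = 3, and hence tw(G) ≤ 3.

Yes; width 3.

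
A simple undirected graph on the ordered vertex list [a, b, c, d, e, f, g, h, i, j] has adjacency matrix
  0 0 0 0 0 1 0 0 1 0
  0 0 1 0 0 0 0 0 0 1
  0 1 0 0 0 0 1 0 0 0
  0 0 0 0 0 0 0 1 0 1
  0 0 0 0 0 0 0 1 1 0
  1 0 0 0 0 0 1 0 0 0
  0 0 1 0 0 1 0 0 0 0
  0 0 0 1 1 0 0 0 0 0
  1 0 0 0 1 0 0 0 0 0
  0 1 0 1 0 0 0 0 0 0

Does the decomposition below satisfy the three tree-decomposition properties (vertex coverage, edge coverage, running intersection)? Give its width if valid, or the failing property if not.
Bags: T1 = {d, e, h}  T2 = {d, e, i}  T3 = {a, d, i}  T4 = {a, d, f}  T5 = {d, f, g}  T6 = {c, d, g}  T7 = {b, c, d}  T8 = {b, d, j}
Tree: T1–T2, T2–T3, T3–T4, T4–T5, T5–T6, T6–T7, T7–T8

Vertex coverage: the bags together contain {a, b, c, d, e, f, g, h, i, j}, the full vertex set. Edge coverage: each edge of G has both endpoints in at least one bag. Running intersection: for every vertex, the bags containing it form a connected subtree. All three properties hold, so this is a valid tree decomposition of width max|bag| − 1 = 2, and hence tw(G) ≤ 2.

Yes; width 2.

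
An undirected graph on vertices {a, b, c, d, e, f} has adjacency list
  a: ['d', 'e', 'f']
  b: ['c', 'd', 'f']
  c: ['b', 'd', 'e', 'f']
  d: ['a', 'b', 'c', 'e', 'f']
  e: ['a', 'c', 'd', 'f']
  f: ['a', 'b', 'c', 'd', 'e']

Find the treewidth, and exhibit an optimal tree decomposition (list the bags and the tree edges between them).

Treewidth 3.
One such decomposition:
Bags: B1 = {b, c, d, f}  B2 = {c, d, e, f}  B3 = {a, d, e, f}
Tree: B1–B2, B2–B3

Every bag has size at most 4, so the width is 4 − 1 = 3 and tw(G) ≤ 3. Conversely, {c, d, e, f} is a clique of size 4, and the vertices of any clique must share a bag in every tree decomposition; so some bag has ≥ 4 vertices and tw(G) ≥ 3. Combining the bounds, tw(G) = 3.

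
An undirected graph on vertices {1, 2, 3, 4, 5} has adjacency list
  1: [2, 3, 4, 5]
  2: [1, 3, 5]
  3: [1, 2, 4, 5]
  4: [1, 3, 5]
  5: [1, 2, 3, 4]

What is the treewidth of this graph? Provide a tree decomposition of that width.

Each bag holds 4 vertices, so the decomposition has width 3, which upper-bounds the treewidth. On the other hand G contains the 4-clique {1, 2, 3, 5}. A clique must lie in a single bag of any decomposition, so no decomposition can have width below 3. The upper and lower bounds meet at 3, so that is the treewidth.

Treewidth 3.
One optimal decomposition is:
Bags: B1 = {1, 2, 3, 5}  B2 = {1, 3, 4, 5}
Tree: B1–B2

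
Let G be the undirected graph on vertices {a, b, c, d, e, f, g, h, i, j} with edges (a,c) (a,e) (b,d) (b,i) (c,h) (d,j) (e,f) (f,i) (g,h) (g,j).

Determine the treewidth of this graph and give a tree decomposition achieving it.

The largest bag has 3 vertices, giving width 2; this decomposition certifies tw(G) ≤ 2. The edges j–d–b–i–f–e–a–c–h–g–j form a cycle, so G is not a tree and its treewidth is at least 2. Combining the bounds, tw(G) = 2.

Treewidth 2.
One such decomposition:
Bags: B1 = {b, d, j}  B2 = {b, i, j}  B3 = {f, i, j}  B4 = {e, f, j}  B5 = {a, e, j}  B6 = {a, c, j}  B7 = {c, h, j}  B8 = {g, h, j}
Tree: B1–B2, B2–B3, B3–B4, B4–B5, B5–B6, B6–B7, B7–B8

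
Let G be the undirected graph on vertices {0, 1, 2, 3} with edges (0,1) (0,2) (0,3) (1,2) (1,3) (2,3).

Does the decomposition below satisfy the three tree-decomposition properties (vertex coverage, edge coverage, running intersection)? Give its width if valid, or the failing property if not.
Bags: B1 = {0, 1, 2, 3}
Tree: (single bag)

Checking the three conditions: (i) the bags cover all of {0, 1, 2, 3}; (ii) for each edge, some bag contains both endpoints; (iii) the bags containing any fixed vertex form a subtree. All hold, so the decomposition is valid with width 4 − 1 = 3.

Yes; width 3.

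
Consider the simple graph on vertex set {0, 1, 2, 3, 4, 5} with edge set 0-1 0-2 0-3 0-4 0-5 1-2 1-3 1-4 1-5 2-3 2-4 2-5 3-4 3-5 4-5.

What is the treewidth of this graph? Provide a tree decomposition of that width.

Treewidth 5.
One such decomposition:
Bags: B1 = {0, 1, 2, 3, 4, 5}
Tree: (single bag)

With just one bag of size 6, the width is 6 − 1 = 5, so tw(G) ≤ 5. On the other hand G contains the 6-clique {0, 1, 2, 3, 4, 5}. A clique must lie in a single bag of any decomposition, so no decomposition can have width below 5. Combining the bounds, tw(G) = 5.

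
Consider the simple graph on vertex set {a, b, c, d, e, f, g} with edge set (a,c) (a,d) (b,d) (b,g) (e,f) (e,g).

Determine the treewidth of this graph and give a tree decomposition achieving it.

Treewidth 1.
One such decomposition:
Bags: B1 = {a, c}  B2 = {a, d}  B3 = {b, d}  B4 = {b, g}  B5 = {e, g}  B6 = {e, f}
Tree: B1–B2, B2–B3, B3–B4, B4–B5, B5–B6

The largest bag has 2 vertices, giving width 1; this decomposition certifies tw(G) ≤ 1. Since G has at least one edge (e.g. c–a), it is not an edgeless graph, so tw(G) ≥ 1. Therefore the treewidth is 1.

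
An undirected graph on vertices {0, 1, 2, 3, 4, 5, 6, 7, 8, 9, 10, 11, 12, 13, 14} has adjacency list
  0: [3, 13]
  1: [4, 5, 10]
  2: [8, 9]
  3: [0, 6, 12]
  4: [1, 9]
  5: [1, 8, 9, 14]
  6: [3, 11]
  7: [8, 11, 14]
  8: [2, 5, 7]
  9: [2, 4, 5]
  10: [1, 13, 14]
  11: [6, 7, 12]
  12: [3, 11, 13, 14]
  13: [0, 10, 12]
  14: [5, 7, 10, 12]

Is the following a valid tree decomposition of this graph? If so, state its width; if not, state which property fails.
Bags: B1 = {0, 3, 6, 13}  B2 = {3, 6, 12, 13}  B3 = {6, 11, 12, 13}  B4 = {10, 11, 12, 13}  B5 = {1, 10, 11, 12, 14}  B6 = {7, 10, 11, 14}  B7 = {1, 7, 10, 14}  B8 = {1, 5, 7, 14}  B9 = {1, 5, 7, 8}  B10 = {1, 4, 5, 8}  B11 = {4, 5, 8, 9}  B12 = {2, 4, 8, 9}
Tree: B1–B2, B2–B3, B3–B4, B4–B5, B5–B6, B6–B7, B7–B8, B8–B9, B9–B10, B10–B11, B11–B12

No — bags containing vertex 1 are not connected in the tree.

A tree decomposition must satisfy three properties: every vertex lies in some bag; for every edge, both endpoints lie together in some bag; and for every vertex, the bags containing it form a connected subtree. Here bags containing vertex 1 are not connected in the tree, so the decomposition is invalid.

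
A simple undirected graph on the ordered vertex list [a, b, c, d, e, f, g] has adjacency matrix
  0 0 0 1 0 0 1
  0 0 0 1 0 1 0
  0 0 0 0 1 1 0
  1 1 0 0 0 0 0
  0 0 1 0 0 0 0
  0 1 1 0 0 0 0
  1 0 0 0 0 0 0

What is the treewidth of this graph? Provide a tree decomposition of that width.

Treewidth 1.
Bags: B1 = {a, g}  B2 = {a, d}  B3 = {b, d}  B4 = {b, f}  B5 = {c, f}  B6 = {c, e}
Tree: B1–B2, B2–B3, B3–B4, B4–B5, B5–B6

Each bag holds 2 vertices, so the decomposition has width 1, which upper-bounds the treewidth. G has an edge, so its treewidth is at least 1. The upper and lower bounds meet at 1, so that is the treewidth.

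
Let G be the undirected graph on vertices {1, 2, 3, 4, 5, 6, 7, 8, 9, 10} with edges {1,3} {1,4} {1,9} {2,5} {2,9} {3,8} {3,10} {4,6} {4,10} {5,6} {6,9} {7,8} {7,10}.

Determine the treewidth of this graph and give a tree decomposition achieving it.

The largest bag has 3 vertices, giving width 2; this decomposition certifies tw(G) ≤ 2. Since 2–5–6–9–2 is a cycle in G, G is not acyclic. Forests are exactly the graphs of treewidth ≤ 1, so tw(G) ≥ 2. Therefore the treewidth is 2.

Treewidth 2.
Bags: B1 = {2, 5, 9}  B2 = {5, 6, 9}  B3 = {1, 6, 9}  B4 = {1, 4, 6}  B5 = {1, 3, 4}  B6 = {3, 4, 10}  B7 = {3, 8, 10}  B8 = {7, 8, 10}
Tree: B1–B2, B2–B3, B3–B4, B4–B5, B5–B6, B6–B7, B7–B8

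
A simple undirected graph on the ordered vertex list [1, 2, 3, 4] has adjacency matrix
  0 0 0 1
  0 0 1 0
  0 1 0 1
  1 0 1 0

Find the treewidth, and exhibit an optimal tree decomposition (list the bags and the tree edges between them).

Treewidth 1.
One optimal decomposition is:
Bags: B1 = {3, 4}  B2 = {1, 4}  B3 = {2, 3}
Tree: B1–B2, B1–B3

Every bag has size at most 2, so the width is 2 − 1 = 1 and tw(G) ≤ 1. Since G has at least one edge (e.g. 3–4), it is not an edgeless graph, so tw(G) ≥ 1. Therefore the treewidth is 1.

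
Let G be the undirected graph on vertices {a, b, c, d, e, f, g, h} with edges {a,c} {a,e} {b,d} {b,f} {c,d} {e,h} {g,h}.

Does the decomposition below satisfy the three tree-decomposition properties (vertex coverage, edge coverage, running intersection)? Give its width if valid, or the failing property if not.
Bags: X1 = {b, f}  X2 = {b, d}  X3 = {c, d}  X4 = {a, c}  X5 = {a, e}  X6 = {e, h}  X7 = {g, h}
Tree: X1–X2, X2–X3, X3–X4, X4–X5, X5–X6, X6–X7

Every vertex of G appears in some bag (union = {a, b, c, d, e, f, g, h}); every edge is covered by a bag; and for each vertex v the set of bags containing v is connected in the bag tree. The decomposition is therefore valid. The largest bag has 2 vertices, so the width is 1.

Yes; width 1.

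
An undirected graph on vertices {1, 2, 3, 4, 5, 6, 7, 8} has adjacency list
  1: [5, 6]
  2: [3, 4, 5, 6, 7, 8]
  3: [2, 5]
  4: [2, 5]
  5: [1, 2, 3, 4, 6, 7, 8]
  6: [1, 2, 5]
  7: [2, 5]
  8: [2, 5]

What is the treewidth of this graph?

A width-2 tree decomposition is:
Bags: B1 = {2, 5, 7}  B2 = {2, 3, 5}  B3 = {2, 5, 6}  B4 = {2, 4, 5}  B5 = {1, 5, 6}  B6 = {2, 5, 8}
Tree: B1–B2, B1–B3, B1–B4, B3–B5, B3–B6
Every bag has size at most 3, so the width is 3 − 1 = 2 and tw(G) ≤ 2. On the other hand G contains the 3-clique {1, 5, 6}. A clique must lie in a single bag of any decomposition, so no decomposition can have width below 2. The upper and lower bounds meet at 2, so that is the treewidth.

2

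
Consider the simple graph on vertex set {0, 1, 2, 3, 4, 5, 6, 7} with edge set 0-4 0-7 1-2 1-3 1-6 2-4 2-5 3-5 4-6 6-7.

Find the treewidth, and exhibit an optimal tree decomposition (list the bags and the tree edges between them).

Treewidth 2.
One such decomposition:
Bags: B1 = {1, 3, 5}  B2 = {1, 2, 5}  B3 = {1, 2, 6}  B4 = {2, 4, 6}  B5 = {4, 6, 7}  B6 = {0, 4, 7}
Tree: B1–B2, B2–B3, B3–B4, B4–B5, B5–B6

Every bag has size at most 3, so the width is 3 − 1 = 2 and tw(G) ≤ 2. For the lower bound, G contains the cycle 3–5–2–1–3, so G is not a forest; only forests have treewidth ≤ 1, hence tw(G) ≥ 2. Therefore the treewidth is 2.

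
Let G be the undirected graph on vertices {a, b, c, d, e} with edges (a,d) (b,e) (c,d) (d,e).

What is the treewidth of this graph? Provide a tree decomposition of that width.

Each bag holds 2 vertices, so the decomposition has width 1, which upper-bounds the treewidth. Since G has at least one edge (e.g. a–d), it is not an edgeless graph, so tw(G) ≥ 1. Therefore the treewidth is 1.

Treewidth 1.
Bags: B1 = {a, d}  B2 = {d, e}  B3 = {c, d}  B4 = {b, e}
Tree: B1–B2, B2–B3, B2–B4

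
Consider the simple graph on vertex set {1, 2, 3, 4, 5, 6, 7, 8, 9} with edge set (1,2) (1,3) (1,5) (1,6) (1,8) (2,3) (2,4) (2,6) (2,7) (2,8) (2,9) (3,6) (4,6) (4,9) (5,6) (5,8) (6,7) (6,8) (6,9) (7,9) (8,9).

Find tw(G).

A width-3 tree decomposition is:
Bags: B1 = {1, 2, 6, 8}  B2 = {1, 2, 3, 6}  B3 = {2, 6, 8, 9}  B4 = {2, 4, 6, 9}  B5 = {1, 5, 6, 8}  B6 = {2, 6, 7, 9}
Tree: B1–B2, B1–B3, B3–B4, B1–B5, B3–B6
Every bag has size at most 4, so the width is 4 − 1 = 3 and tw(G) ≤ 3. For the lower bound, the 4 vertices {1, 2, 6, 8} are pairwise adjacent, and any tree decomposition puts a clique entirely inside one bag — forcing width ≥ 3. Therefore the treewidth is 3.

3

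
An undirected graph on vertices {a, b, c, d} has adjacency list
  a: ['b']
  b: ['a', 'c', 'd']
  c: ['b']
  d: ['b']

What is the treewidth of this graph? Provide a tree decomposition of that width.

The largest bag has 2 vertices, giving width 1; this decomposition certifies tw(G) ≤ 1. Since G has at least one edge (e.g. b–c), it is not an edgeless graph, so tw(G) ≥ 1. Combining the bounds, tw(G) = 1.

Treewidth 1.
One optimal decomposition is:
Bags: B1 = {b, c}  B2 = {b, d}  B3 = {a, b}
Tree: B1–B2, B2–B3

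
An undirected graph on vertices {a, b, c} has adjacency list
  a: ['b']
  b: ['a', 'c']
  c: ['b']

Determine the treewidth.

A width-1 tree decomposition is:
Bags: B1 = {b, c}  B2 = {a, b}
Tree: B1–B2
The largest bag has 2 vertices, giving width 1; this decomposition certifies tw(G) ≤ 1. G has an edge, so its treewidth is at least 1. The upper and lower bounds meet at 1, so that is the treewidth.

1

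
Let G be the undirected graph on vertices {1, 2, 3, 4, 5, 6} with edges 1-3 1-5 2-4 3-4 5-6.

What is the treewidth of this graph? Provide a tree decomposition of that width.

Treewidth 1.
Bags: B1 = {5, 6}  B2 = {1, 5}  B3 = {1, 3}  B4 = {3, 4}  B5 = {2, 4}
Tree: B1–B2, B2–B3, B3–B4, B4–B5

Every bag has size at most 2, so the width is 2 − 1 = 1 and tw(G) ≤ 1. Any graph with an edge has treewidth ≥ 1, and G has the edge 6–5. Combining the bounds, tw(G) = 1.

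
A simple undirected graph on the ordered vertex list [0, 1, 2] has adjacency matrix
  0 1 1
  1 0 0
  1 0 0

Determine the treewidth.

1

A width-1 tree decomposition is:
Bags: B1 = {0, 2}  B2 = {0, 1}
Tree: B1–B2
Every bag has size at most 2, so the width is 2 − 1 = 1 and tw(G) ≤ 1. Any graph with an edge has treewidth ≥ 1, and G has the edge 2–0. Combining the bounds, tw(G) = 1.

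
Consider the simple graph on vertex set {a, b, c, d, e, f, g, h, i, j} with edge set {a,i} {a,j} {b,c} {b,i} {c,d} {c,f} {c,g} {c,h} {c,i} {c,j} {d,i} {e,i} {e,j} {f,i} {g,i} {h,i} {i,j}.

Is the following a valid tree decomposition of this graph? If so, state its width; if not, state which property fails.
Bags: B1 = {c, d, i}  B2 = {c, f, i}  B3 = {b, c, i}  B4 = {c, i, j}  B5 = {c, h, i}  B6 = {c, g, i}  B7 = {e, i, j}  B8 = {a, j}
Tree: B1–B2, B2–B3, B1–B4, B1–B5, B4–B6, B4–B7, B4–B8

No — edge (i,a) lies in no bag.

A tree decomposition must satisfy three properties: every vertex lies in some bag; for every edge, both endpoints lie together in some bag; and for every vertex, the bags containing it form a connected subtree. Here edge (i,a) lies in no bag, so the decomposition is invalid.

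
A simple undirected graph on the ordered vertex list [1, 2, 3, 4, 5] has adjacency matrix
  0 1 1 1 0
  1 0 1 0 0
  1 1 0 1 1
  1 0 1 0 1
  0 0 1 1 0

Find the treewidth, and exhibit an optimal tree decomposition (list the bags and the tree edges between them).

The largest bag has 3 vertices, giving width 2; this decomposition certifies tw(G) ≤ 2. For the lower bound, the 3 vertices {1, 2, 3} are pairwise adjacent, and any tree decomposition puts a clique entirely inside one bag — forcing width ≥ 2. The upper and lower bounds meet at 2, so that is the treewidth.

Treewidth 2.
One such decomposition:
Bags: B1 = {1, 2, 3}  B2 = {1, 3, 4}  B3 = {3, 4, 5}
Tree: B1–B2, B2–B3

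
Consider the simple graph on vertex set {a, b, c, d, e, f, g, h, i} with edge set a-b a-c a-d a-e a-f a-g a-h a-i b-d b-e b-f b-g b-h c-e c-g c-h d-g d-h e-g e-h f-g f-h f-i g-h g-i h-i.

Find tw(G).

4

A width-4 tree decomposition is:
Bags: B1 = {a, b, f, g, h}  B2 = {a, f, g, h, i}  B3 = {a, b, e, g, h}  B4 = {a, c, e, g, h}  B5 = {a, b, d, g, h}
Tree: B1–B2, B1–B3, B3–B4, B3–B5
Each bag holds 5 vertices, so the decomposition has width 4, which upper-bounds the treewidth. For the lower bound, the 5 vertices {a, c, e, g, h} are pairwise adjacent, and any tree decomposition puts a clique entirely inside one bag — forcing width ≥ 4. Combining the bounds, tw(G) = 4.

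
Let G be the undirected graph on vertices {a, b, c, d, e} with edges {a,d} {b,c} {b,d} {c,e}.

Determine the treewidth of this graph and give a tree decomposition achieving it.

Every bag has size at most 2, so the width is 2 − 1 = 1 and tw(G) ≤ 1. Since G has at least one edge (e.g. a–d), it is not an edgeless graph, so tw(G) ≥ 1. Combining the bounds, tw(G) = 1.

Treewidth 1.
Bags: B1 = {a, d}  B2 = {b, d}  B3 = {b, c}  B4 = {c, e}
Tree: B1–B2, B2–B3, B3–B4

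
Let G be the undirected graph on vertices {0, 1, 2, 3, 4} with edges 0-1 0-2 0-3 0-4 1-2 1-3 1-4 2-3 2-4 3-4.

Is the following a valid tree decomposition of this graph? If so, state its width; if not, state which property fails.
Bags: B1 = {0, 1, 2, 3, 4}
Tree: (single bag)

Yes; width 4.

Every vertex of G appears in some bag (union = {0, 1, 2, 3, 4}); every edge is covered by a bag; and for each vertex v the set of bags containing v is connected in the bag tree. The decomposition is therefore valid. The largest bag has 5 vertices, so the width is 4.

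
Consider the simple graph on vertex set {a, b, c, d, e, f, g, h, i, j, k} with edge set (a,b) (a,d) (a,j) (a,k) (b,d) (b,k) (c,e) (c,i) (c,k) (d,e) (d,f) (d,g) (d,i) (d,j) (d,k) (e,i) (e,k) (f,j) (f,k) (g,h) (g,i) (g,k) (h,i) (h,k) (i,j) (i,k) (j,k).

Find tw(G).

A width-3 tree decomposition is:
Bags: B1 = {c, e, i, k}  B2 = {d, e, i, k}  B3 = {d, i, j, k}  B4 = {d, f, j, k}  B5 = {a, d, j, k}  B6 = {a, b, d, k}  B7 = {d, g, i, k}  B8 = {g, h, i, k}
Tree: B1–B2, B2–B3, B3–B4, B3–B5, B5–B6, B2–B7, B7–B8
The largest bag has 4 vertices, giving width 3; this decomposition certifies tw(G) ≤ 3. For the lower bound, the 4 vertices {a, d, j, k} are pairwise adjacent, and any tree decomposition puts a clique entirely inside one bag — forcing width ≥ 3. Hence tw(G) = 3 exactly.

3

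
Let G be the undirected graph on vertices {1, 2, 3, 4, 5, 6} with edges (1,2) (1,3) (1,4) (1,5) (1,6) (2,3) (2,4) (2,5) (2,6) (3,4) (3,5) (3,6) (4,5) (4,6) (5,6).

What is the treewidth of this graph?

A width-5 tree decomposition is:
Bags: B1 = {1, 2, 3, 4, 5, 6}
Tree: (single bag)
A single bag containing all 6 vertices is trivially a valid decomposition of width 5. Conversely, {1, 2, 3, 4, 5, 6} is a clique of size 6, and the vertices of any clique must share a bag in every tree decomposition; so some bag has ≥ 6 vertices and tw(G) ≥ 5. Hence tw(G) = 5 exactly.

5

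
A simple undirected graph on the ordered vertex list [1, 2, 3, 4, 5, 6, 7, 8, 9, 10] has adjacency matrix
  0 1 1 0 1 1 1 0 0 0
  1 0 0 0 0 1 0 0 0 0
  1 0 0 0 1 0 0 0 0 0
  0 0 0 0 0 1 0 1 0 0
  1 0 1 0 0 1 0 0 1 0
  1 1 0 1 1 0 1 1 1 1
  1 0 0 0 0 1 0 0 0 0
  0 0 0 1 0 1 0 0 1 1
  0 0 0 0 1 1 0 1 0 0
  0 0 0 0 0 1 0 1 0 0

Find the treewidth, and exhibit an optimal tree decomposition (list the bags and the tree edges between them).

Each bag holds 3 vertices, so the decomposition has width 2, which upper-bounds the treewidth. Conversely, {1, 3, 5} is a clique of size 3, and the vertices of any clique must share a bag in every tree decomposition; so some bag has ≥ 3 vertices and tw(G) ≥ 2. The upper and lower bounds meet at 2, so that is the treewidth.

Treewidth 2.
One such decomposition:
Bags: B1 = {6, 8, 9}  B2 = {4, 6, 8}  B3 = {5, 6, 9}  B4 = {1, 5, 6}  B5 = {1, 6, 7}  B6 = {1, 3, 5}  B7 = {1, 2, 6}  B8 = {6, 8, 10}
Tree: B1–B2, B1–B3, B3–B4, B4–B5, B4–B6, B5–B7, B1–B8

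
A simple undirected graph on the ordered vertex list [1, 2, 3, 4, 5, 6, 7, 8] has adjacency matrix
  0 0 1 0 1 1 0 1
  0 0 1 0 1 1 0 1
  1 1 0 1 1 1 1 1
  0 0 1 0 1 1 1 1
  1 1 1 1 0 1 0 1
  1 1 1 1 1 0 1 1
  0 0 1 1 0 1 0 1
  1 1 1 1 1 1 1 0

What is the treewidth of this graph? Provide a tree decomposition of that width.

Each bag holds 5 vertices, so the decomposition has width 4, which upper-bounds the treewidth. Conversely, {1, 3, 5, 6, 8} is a clique of size 5, and the vertices of any clique must share a bag in every tree decomposition; so some bag has ≥ 5 vertices and tw(G) ≥ 4. Therefore the treewidth is 4.

Treewidth 4.
One such decomposition:
Bags: B1 = {2, 3, 5, 6, 8}  B2 = {3, 4, 5, 6, 8}  B3 = {3, 4, 6, 7, 8}  B4 = {1, 3, 5, 6, 8}
Tree: B1–B2, B2–B3, B2–B4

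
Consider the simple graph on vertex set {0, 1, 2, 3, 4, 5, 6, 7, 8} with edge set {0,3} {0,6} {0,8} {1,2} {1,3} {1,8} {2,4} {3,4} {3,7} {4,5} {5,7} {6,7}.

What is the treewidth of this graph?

A width-3 tree decomposition is:
Bags: B1 = {4, 5, 6, 7}  B2 = {3, 4, 6, 7}  B3 = {0, 3, 4, 6}  B4 = {0, 2, 3, 4}  B5 = {0, 1, 2, 3}  B6 = {0, 1, 2, 8}
Tree: B1–B2, B2–B3, B3–B4, B4–B5, B5–B6
Every bag has size at most 4, so the width is 4 − 1 = 3 and tw(G) ≤ 3. For the lower bound: the 4 vertex sets {5,6,7}, {4}, {3}, {0,1,2,8} are disjoint, each induces a connected subgraph, and every pair is joined by at least one edge of G. Contracting each set to a single vertex therefore yields K_{4} as a minor, and since treewidth is minor-monotone, tw(G) ≥ tw(K_{4}) = 3. Combining the bounds, tw(G) = 3.

3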